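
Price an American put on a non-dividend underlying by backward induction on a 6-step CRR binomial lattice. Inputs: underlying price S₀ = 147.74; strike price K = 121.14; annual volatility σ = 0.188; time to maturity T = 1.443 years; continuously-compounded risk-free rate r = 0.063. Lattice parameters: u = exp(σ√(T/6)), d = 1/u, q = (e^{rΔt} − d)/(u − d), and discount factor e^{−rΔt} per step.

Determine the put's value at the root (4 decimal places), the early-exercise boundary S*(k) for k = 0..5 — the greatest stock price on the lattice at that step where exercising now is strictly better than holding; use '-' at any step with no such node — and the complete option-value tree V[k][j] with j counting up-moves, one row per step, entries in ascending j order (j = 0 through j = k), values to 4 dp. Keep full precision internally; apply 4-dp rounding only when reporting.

params: Δt=0.24050 u=1.09658 d=0.91193 q=0.55965 e^(-rΔt)=0.98496
t_6 payoffs: 36.1721 18.9670 0.0000 0.0000 0.0000 0.0000 0.0000
t_5: node(5,0) S=93.1742 payoff=27.9658 vs cont=26.1442 → 27.9658 [stop]  node(5,1) S=112.0409 payoff=9.0991 vs cont=8.2266 → 9.0991 [stop]  node(5,2) S=134.7279 payoff=0.0000 vs cont=0.0000 → 0.0000 [wait]  node(5,3) S=162.0088 payoff=0.0000 vs cont=0.0000 → 0.0000 [wait]  node(5,4) S=194.8138 payoff=0.0000 vs cont=0.0000 → 0.0000 [wait]  node(5,5) S=234.2614 payoff=0.0000 vs cont=0.0000 → 0.0000 [wait]  ⇒ S*(5)=112.0409
t_4: node(4,0) S=102.1730 payoff=18.9670 vs cont=17.1454 → 18.9670 [stop]  node(4,1) S=122.8619 payoff=0.0000 vs cont=3.9466 → 3.9466 [wait]  node(4,2) S=147.7400 payoff=0.0000 vs cont=0.0000 → 0.0000 [wait]  node(4,3) S=177.6557 payoff=0.0000 vs cont=0.0000 → 0.0000 [wait]  node(4,4) S=213.6290 payoff=0.0000 vs cont=0.0000 → 0.0000 [wait]  ⇒ S*(4)=102.1730
t_3: node(3,0) S=112.0409 payoff=9.0991 vs cont=10.4021 → 10.4021 [wait]  node(3,1) S=134.7279 payoff=0.0000 vs cont=1.7118 → 1.7118 [wait]  node(3,2) S=162.0088 payoff=0.0000 vs cont=0.0000 → 0.0000 [wait]  node(3,3) S=194.8138 payoff=0.0000 vs cont=0.0000 → 0.0000 [wait]  ⇒ S*(3)=-
t_2: node(2,0) S=122.8619 payoff=0.0000 vs cont=5.4553 → 5.4553 [wait]  node(2,1) S=147.7400 payoff=0.0000 vs cont=0.7424 → 0.7424 [wait]  node(2,2) S=177.6557 payoff=0.0000 vs cont=0.0000 → 0.0000 [wait]  ⇒ S*(2)=-
t_1: node(1,0) S=134.7279 payoff=0.0000 vs cont=2.7754 → 2.7754 [wait]  node(1,1) S=162.0088 payoff=0.0000 vs cont=0.3220 → 0.3220 [wait]  ⇒ S*(1)=-
t_0: node(0,0) S=147.7400 payoff=0.0000 vs cont=1.3813 → 1.3813 [wait]  ⇒ S*(0)=-

price = 1.3813
boundary = - - - - 102.1730 112.0409
tree:
1.3813
2.7754 0.3220
5.4553 0.7424 0.0000
10.4021 1.7118 0.0000 0.0000
18.9670 3.9466 0.0000 0.0000 0.0000
27.9658 9.0991 0.0000 0.0000 0.0000 0.0000
36.1721 18.9670 0.0000 0.0000 0.0000 0.0000 0.0000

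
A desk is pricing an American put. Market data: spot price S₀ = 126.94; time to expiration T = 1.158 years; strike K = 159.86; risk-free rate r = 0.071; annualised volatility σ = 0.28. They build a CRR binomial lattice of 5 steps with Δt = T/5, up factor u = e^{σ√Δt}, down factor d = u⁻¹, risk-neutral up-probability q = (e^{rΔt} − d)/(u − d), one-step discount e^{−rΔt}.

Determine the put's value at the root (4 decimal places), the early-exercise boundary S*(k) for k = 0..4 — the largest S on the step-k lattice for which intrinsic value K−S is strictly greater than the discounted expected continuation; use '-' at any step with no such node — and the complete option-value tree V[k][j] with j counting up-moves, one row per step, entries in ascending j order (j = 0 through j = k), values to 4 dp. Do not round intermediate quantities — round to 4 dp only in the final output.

price = 33.4656
boundary = - 110.9373 126.9400 110.9373 126.9400
tree:
33.4656
48.9227 20.6826
62.9081 32.9200 10.3796
75.1303 48.9227 18.8178 3.1534
85.8118 62.9081 32.9200 6.7873 0.0000
95.1467 75.1303 48.9227 14.6089 0.0000 0.0000

params: Δt=0.23160 u=1.14425 d=0.87393 q=0.52770 e^(-rΔt)=0.98369
t_5 payoffs: 95.1467 75.1303 48.9227 14.6089 0.0000 0.0000
t_4: node(4,0) S=74.0482 payoff=85.8118 vs cont=83.2046 → 85.8118 [stop]  node(4,1) S=96.9519 payoff=62.9081 vs cont=60.3009 → 62.9081 [stop]  node(4,2) S=126.9400 payoff=32.9200 vs cont=30.3128 → 32.9200 [stop]  node(4,3) S=166.2036 payoff=0.0000 vs cont=6.7873 → 6.7873 [wait]  node(4,4) S=217.6118 payoff=0.0000 vs cont=0.0000 → 0.0000 [wait]  ⇒ S*(4)=126.9400
t_3: node(3,0) S=84.7297 payoff=75.1303 vs cont=72.5231 → 75.1303 [stop]  node(3,1) S=110.9373 payoff=48.9227 vs cont=46.3155 → 48.9227 [stop]  node(3,2) S=145.2511 payoff=14.6089 vs cont=18.8178 → 18.8178 [wait]  node(3,3) S=190.1785 payoff=0.0000 vs cont=3.1534 → 3.1534 [wait]  ⇒ S*(3)=110.9373
t_2: node(2,0) S=96.9519 payoff=62.9081 vs cont=60.3009 → 62.9081 [stop]  node(2,1) S=126.9400 payoff=32.9200 vs cont=32.4977 → 32.9200 [stop]  node(2,2) S=166.2036 payoff=0.0000 vs cont=10.3796 → 10.3796 [wait]  ⇒ S*(2)=126.9400
t_1: node(1,0) S=110.9373 payoff=48.9227 vs cont=46.3155 → 48.9227 [stop]  node(1,1) S=145.2511 payoff=14.6089 vs cont=20.6826 → 20.6826 [wait]  ⇒ S*(1)=110.9373
t_0: node(0,0) S=126.9400 payoff=32.9200 vs cont=33.4656 → 33.4656 [wait]  ⇒ S*(0)=-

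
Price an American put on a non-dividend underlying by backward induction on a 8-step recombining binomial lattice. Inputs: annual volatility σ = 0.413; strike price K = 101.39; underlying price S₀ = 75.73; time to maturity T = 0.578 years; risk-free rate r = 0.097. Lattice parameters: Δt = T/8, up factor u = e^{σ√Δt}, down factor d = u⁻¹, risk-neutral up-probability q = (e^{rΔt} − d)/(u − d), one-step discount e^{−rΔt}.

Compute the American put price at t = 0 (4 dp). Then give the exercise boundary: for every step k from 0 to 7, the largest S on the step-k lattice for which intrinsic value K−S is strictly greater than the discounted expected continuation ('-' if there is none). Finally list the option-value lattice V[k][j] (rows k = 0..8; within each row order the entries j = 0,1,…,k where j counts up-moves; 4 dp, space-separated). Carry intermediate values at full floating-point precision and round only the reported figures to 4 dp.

params: Δt=0.07225 u=1.11741 d=0.89493 q=0.50389 e^(-rΔt)=0.99302
t_8 payoffs: 70.2317 62.4857 52.8141 40.7381 25.6600 6.8335 0.0000 0.0000 0.0000
t_7: node(7,0) S=34.8165 payoff=66.5735 vs cont=65.8654 → 66.5735 [stop]  node(7,1) S=43.4719 payoff=57.9181 vs cont=57.2100 → 57.9181 [stop]  node(7,2) S=54.2791 payoff=47.1109 vs cont=46.4028 → 47.1109 [stop]  node(7,3) S=67.7729 payoff=33.6171 vs cont=32.9090 → 33.6171 [stop]  node(7,4) S=84.6213 payoff=16.7687 vs cont=16.0606 → 16.7687 [stop]  node(7,5) S=105.6582 payoff=0.0000 vs cont=3.3665 → 3.3665 [wait]  node(7,6) S=131.9249 payoff=0.0000 vs cont=0.0000 → 0.0000 [wait]  node(7,7) S=164.7216 payoff=0.0000 vs cont=0.0000 → 0.0000 [wait]  ⇒ S*(7)=84.6213
t_6: node(6,0) S=38.9043 payoff=62.4857 vs cont=61.7777 → 62.4857 [stop]  node(6,1) S=48.5759 payoff=52.8141 vs cont=52.1060 → 52.8141 [stop]  node(6,2) S=60.6519 payoff=40.7381 vs cont=40.0300 → 40.7381 [stop]  node(6,3) S=75.7300 payoff=25.6600 vs cont=24.9519 → 25.6600 [stop]  node(6,4) S=94.5565 payoff=6.8335 vs cont=9.9456 → 9.9456 [wait]  node(6,5) S=118.0634 payoff=0.0000 vs cont=1.6585 → 1.6585 [wait]  node(6,6) S=147.4140 payoff=0.0000 vs cont=0.0000 → 0.0000 [wait]  ⇒ S*(6)=75.7300
t_5: node(5,0) S=43.4719 payoff=57.9181 vs cont=57.2100 → 57.9181 [stop]  node(5,1) S=54.2791 payoff=47.1109 vs cont=46.4028 → 47.1109 [stop]  node(5,2) S=67.7729 payoff=33.6171 vs cont=32.9090 → 33.6171 [stop]  node(5,3) S=84.6213 payoff=16.7687 vs cont=17.6178 → 17.6178 [wait]  node(5,4) S=105.6582 payoff=0.0000 vs cont=5.7295 → 5.7295 [wait]  node(5,5) S=131.9249 payoff=0.0000 vs cont=0.8171 → 0.8171 [wait]  ⇒ S*(5)=67.7729
t_4: node(4,0) S=48.5759 payoff=52.8141 vs cont=52.1060 → 52.8141 [stop]  node(4,1) S=60.6519 payoff=40.7381 vs cont=40.0300 → 40.7381 [stop]  node(4,2) S=75.7300 payoff=25.6600 vs cont=25.3768 → 25.6600 [stop]  node(4,3) S=94.5565 payoff=6.8335 vs cont=11.5462 → 11.5462 [wait]  node(4,4) S=118.0634 payoff=0.0000 vs cont=3.2315 → 3.2315 [wait]  ⇒ S*(4)=75.7300
t_3: node(3,0) S=54.2791 payoff=47.1109 vs cont=46.4028 → 47.1109 [stop]  node(3,1) S=67.7729 payoff=33.6171 vs cont=32.9090 → 33.6171 [stop]  node(3,2) S=84.6213 payoff=16.7687 vs cont=18.4187 → 18.4187 [wait]  node(3,3) S=105.6582 payoff=0.0000 vs cont=7.3052 → 7.3052 [wait]  ⇒ S*(3)=67.7729
t_2: node(2,0) S=60.6519 payoff=40.7381 vs cont=40.0300 → 40.7381 [stop]  node(2,1) S=75.7300 payoff=25.6600 vs cont=25.7775 → 25.7775 [wait]  node(2,2) S=94.5565 payoff=6.8335 vs cont=12.7292 → 12.7292 [wait]  ⇒ S*(2)=60.6519
t_1: node(1,0) S=67.7729 payoff=33.6171 vs cont=32.9678 → 33.6171 [stop]  node(1,1) S=84.6213 payoff=16.7687 vs cont=19.0686 → 19.0686 [wait]  ⇒ S*(1)=67.7729
t_0: node(0,0) S=75.7300 payoff=25.6600 vs cont=26.1027 → 26.1027 [wait]  ⇒ S*(0)=-

price = 26.1027
boundary = - 67.7729 60.6519 67.7729 75.7300 67.7729 75.7300 84.6213
tree:
26.1027
33.6171 19.0686
40.7381 25.7775 12.7292
47.1109 33.6171 18.4187 7.3052
52.8141 40.7381 25.6600 11.5462 3.2315
57.9181 47.1109 33.6171 17.6178 5.7295 0.8171
62.4857 52.8141 40.7381 25.6600 9.9456 1.6585 0.0000
66.5735 57.9181 47.1109 33.6171 16.7687 3.3665 0.0000 0.0000
70.2317 62.4857 52.8141 40.7381 25.6600 6.8335 0.0000 0.0000 0.0000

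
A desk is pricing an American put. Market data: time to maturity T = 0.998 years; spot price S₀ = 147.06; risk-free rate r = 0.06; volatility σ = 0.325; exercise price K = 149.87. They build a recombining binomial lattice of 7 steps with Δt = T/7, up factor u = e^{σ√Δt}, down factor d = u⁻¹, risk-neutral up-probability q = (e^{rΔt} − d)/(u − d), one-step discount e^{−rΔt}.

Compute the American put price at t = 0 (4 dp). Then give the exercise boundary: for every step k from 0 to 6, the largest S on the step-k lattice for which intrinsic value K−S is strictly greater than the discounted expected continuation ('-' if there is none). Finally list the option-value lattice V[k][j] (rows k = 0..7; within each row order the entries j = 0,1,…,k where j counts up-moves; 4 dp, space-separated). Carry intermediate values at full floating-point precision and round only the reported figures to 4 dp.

params: Δt=0.14257 u=1.13056 d=0.88452 q=0.50428 e^(-rΔt)=0.99148
t_7 payoffs: 87.5781 70.2502 48.1022 19.7932 0.0000 0.0000 0.0000 0.0000
t_6: node(6,0) S=70.4249 payoff=79.4451 vs cont=78.1685 → 79.4451 [stop]  node(6,1) S=90.0152 payoff=59.8548 vs cont=58.5782 → 59.8548 [stop]  node(6,2) S=115.0549 payoff=34.8151 vs cont=33.5385 → 34.8151 [stop]  node(6,3) S=147.0600 payoff=2.8100 vs cont=9.7284 → 9.7284 [wait]  node(6,4) S=187.9680 payoff=0.0000 vs cont=0.0000 → 0.0000 [wait]  node(6,5) S=240.2555 payoff=0.0000 vs cont=0.0000 → 0.0000 [wait]  node(6,6) S=307.0879 payoff=0.0000 vs cont=0.0000 → 0.0000 [wait]  ⇒ S*(6)=115.0549
t_5: node(5,0) S=79.6198 payoff=70.2502 vs cont=68.9736 → 70.2502 [stop]  node(5,1) S=101.7678 payoff=48.1022 vs cont=46.8256 → 48.1022 [stop]  node(5,2) S=130.0768 payoff=19.7932 vs cont=21.9757 → 21.9757 [wait]  node(5,3) S=166.2606 payoff=0.0000 vs cont=4.7815 → 4.7815 [wait]  node(5,4) S=212.5096 payoff=0.0000 vs cont=0.0000 → 0.0000 [wait]  node(5,5) S=271.6239 payoff=0.0000 vs cont=0.0000 → 0.0000 [wait]  ⇒ S*(5)=101.7678
t_4: node(4,0) S=90.0152 payoff=59.8548 vs cont=58.5782 → 59.8548 [stop]  node(4,1) S=115.0549 payoff=34.8151 vs cont=34.6297 → 34.8151 [stop]  node(4,2) S=147.0600 payoff=2.8100 vs cont=13.1918 → 13.1918 [wait]  node(4,3) S=187.9680 payoff=0.0000 vs cont=2.3501 → 2.3501 [wait]  node(4,4) S=240.2555 payoff=0.0000 vs cont=0.0000 → 0.0000 [wait]  ⇒ S*(4)=115.0549
t_3: node(3,0) S=101.7678 payoff=48.1022 vs cont=46.8256 → 48.1022 [stop]  node(3,1) S=130.0768 payoff=19.7932 vs cont=23.7073 → 23.7073 [wait]  node(3,2) S=166.2606 payoff=0.0000 vs cont=7.6588 → 7.6588 [wait]  node(3,3) S=212.5096 payoff=0.0000 vs cont=1.1551 → 1.1551 [wait]  ⇒ S*(3)=101.7678
t_2: node(2,0) S=115.0549 payoff=34.8151 vs cont=35.4955 → 35.4955 [wait]  node(2,1) S=147.0600 payoff=2.8100 vs cont=15.4814 → 15.4814 [wait]  node(2,2) S=187.9680 payoff=0.0000 vs cont=4.3418 → 4.3418 [wait]  ⇒ S*(2)=-
t_1: node(1,0) S=130.0768 payoff=19.7932 vs cont=25.1865 → 25.1865 [wait]  node(1,1) S=166.2606 payoff=0.0000 vs cont=9.7800 → 9.7800 [wait]  ⇒ S*(1)=-
t_0: node(0,0) S=147.0600 payoff=2.8100 vs cont=17.2690 → 17.2690 [wait]  ⇒ S*(0)=-

price = 17.2690
boundary = - - - 101.7678 115.0549 101.7678 115.0549
tree:
17.2690
25.1865 9.7800
35.4955 15.4814 4.3418
48.1022 23.7073 7.6588 1.1551
59.8548 34.8151 13.1918 2.3501 0.0000
70.2502 48.1022 21.9757 4.7815 0.0000 0.0000
79.4451 59.8548 34.8151 9.7284 0.0000 0.0000 0.0000
87.5781 70.2502 48.1022 19.7932 0.0000 0.0000 0.0000 0.0000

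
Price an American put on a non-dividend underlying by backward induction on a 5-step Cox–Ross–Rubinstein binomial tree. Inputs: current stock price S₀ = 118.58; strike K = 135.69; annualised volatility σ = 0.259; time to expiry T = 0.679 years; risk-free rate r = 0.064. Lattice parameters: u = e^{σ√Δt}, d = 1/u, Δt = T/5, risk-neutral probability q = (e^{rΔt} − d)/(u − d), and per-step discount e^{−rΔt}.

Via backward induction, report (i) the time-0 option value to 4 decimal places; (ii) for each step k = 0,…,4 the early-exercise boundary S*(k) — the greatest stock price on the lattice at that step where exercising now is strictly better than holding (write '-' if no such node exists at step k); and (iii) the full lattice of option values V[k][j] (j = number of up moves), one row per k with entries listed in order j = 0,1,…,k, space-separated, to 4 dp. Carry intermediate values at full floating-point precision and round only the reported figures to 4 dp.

Δt=0.13580  u=1.10015  d=0.90897  q=0.52182  discount=0.99135
step 5 (expiry): payoffs max(K−S,0) = 62.1105 46.6349 27.9044 5.2345 0.0000 0.0000
step 4: (k=4,j=0): S=80.9483, (K−S)⁺=54.7417, hold=53.5675 ⇒ V=54.7417 exercise | (k=4,j=1): S=97.9737, (K−S)⁺=37.7163, hold=36.5421 ⇒ V=37.7163 exercise | (k=4,j=2): S=118.5800, (K−S)⁺=17.1100, hold=15.9358 ⇒ V=17.1100 exercise | (k=4,j=3): S=143.5203, (K−S)⁺=0.0000, hold=2.4814 ⇒ V=2.4814 continue | (k=4,j=4): S=173.7061, (K−S)⁺=0.0000, hold=0.0000 ⇒ V=0.0000 continue  boundary S*=118.5800
step 3: (k=3,j=0): S=89.0551, (K−S)⁺=46.6349, hold=45.4607 ⇒ V=46.6349 exercise | (k=3,j=1): S=107.7856, (K−S)⁺=27.9044, hold=26.7303 ⇒ V=27.9044 exercise | (k=3,j=2): S=130.4555, (K−S)⁺=5.2345, hold=9.3946 ⇒ V=9.3946 continue | (k=3,j=3): S=157.8935, (K−S)⁺=0.0000, hold=1.1763 ⇒ V=1.1763 continue  boundary S*=107.7856
step 2: (k=2,j=0): S=97.9737, (K−S)⁺=37.7163, hold=36.5421 ⇒ V=37.7163 exercise | (k=2,j=1): S=118.5800, (K−S)⁺=17.1100, hold=18.0878 ⇒ V=18.0878 continue | (k=2,j=2): S=143.5203, (K−S)⁺=0.0000, hold=5.0619 ⇒ V=5.0619 continue  boundary S*=97.9737
step 1: (k=1,j=0): S=107.7856, (K−S)⁺=27.9044, hold=27.2361 ⇒ V=27.9044 exercise | (k=1,j=1): S=130.4555, (K−S)⁺=5.2345, hold=11.1930 ⇒ V=11.1930 continue  boundary S*=107.7856
step 0: (k=0,j=0): S=118.5800, (K−S)⁺=17.1100, hold=19.0181 ⇒ V=19.0181 continue  boundary S*=-

price = 19.0181
boundary = - 107.7856 97.9737 107.7856 118.5800
tree:
19.0181
27.9044 11.1930
37.7163 18.0878 5.0619
46.6349 27.9044 9.3946 1.1763
54.7417 37.7163 17.1100 2.4814 0.0000
62.1105 46.6349 27.9044 5.2345 0.0000 0.0000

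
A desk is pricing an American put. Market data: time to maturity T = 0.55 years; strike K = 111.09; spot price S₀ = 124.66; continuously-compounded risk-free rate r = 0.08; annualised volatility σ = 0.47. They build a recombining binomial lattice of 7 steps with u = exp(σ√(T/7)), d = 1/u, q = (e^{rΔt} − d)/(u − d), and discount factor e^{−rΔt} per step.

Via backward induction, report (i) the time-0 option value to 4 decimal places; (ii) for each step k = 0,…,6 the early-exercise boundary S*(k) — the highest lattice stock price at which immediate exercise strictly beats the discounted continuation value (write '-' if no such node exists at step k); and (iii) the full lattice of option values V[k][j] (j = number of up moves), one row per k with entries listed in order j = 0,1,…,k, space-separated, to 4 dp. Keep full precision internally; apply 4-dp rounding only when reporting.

price = 8.5825
boundary = - - - - 73.5978 83.9615 95.7846
tree:
8.5825
13.0944 4.0149
19.3792 6.7467 1.2342
27.6099 11.0949 2.3252 0.1190
37.4922 17.7187 4.3699 0.2352 0.0000
46.5767 27.1285 8.1905 0.4650 0.0000 0.0000
54.5399 37.4922 15.3054 0.9193 0.0000 0.0000 0.0000
61.5201 46.5767 27.1285 1.8173 0.0000 0.0000 0.0000 0.0000

Δt=0.07857, u=1.14082, d=0.87657, q=0.49097, disc=e^(-rΔt)=0.99373
k=7 terminal: V=max(K-S,0) → 61.5201 46.5767 27.1285 1.8173 0.0000 0.0000 0.0000 0.0000
k=6: j=0 S=56.5501 intr=54.5399 cont=53.8438 V=54.5399[EX]; j=1 S=73.5978 intr=37.4922 cont=36.7961 V=37.4922[EX]; j=2 S=95.7846 intr=15.3054 cont=14.6093 V=15.3054[EX]; j=3 S=124.6600 intr=0.0000 cont=0.9193 V=0.9193[hold]; j=4 S=162.2401 intr=0.0000 cont=0.0000 V=0.0000[hold]; j=5 S=211.1492 intr=0.0000 cont=0.0000 V=0.0000[hold]; j=6 S=274.8025 intr=0.0000 cont=0.0000 V=0.0000[hold]  S*(6)=95.7846
k=5: j=0 S=64.5133 intr=46.5767 cont=45.8806 V=46.5767[EX]; j=1 S=83.9615 intr=27.1285 cont=26.4324 V=27.1285[EX]; j=2 S=109.2727 intr=1.8173 cont=8.1905 V=8.1905[hold]; j=3 S=142.2141 intr=0.0000 cont=0.4650 V=0.4650[hold]; j=4 S=185.0862 intr=0.0000 cont=0.0000 V=0.0000[hold]; j=5 S=240.8824 intr=0.0000 cont=0.0000 V=0.0000[hold]  S*(5)=83.9615
k=4: j=0 S=73.5978 intr=37.4922 cont=36.7961 V=37.4922[EX]; j=1 S=95.7846 intr=15.3054 cont=17.7187 V=17.7187[hold]; j=2 S=124.6600 intr=0.0000 cont=4.3699 V=4.3699[hold]; j=3 S=162.2401 intr=0.0000 cont=0.2352 V=0.2352[hold]; j=4 S=211.1492 intr=0.0000 cont=0.0000 V=0.0000[hold]  S*(4)=73.5978
k=3: j=0 S=83.9615 intr=27.1285 cont=27.6099 V=27.6099[hold]; j=1 S=109.2727 intr=1.8173 cont=11.0949 V=11.0949[hold]; j=2 S=142.2141 intr=0.0000 cont=2.3252 V=2.3252[hold]; j=3 S=185.0862 intr=0.0000 cont=0.1190 V=0.1190[hold]  S*(3)=-
k=2: j=0 S=95.7846 intr=15.3054 cont=19.3792 V=19.3792[hold]; j=1 S=124.6600 intr=0.0000 cont=6.7467 V=6.7467[hold]; j=2 S=162.2401 intr=0.0000 cont=1.2342 V=1.2342[hold]  S*(2)=-
k=1: j=0 S=109.2727 intr=1.8173 cont=13.0944 V=13.0944[hold]; j=1 S=142.2141 intr=0.0000 cont=4.0149 V=4.0149[hold]  S*(1)=-
k=0: j=0 S=124.6600 intr=0.0000 cont=8.5825 V=8.5825[hold]  S*(0)=-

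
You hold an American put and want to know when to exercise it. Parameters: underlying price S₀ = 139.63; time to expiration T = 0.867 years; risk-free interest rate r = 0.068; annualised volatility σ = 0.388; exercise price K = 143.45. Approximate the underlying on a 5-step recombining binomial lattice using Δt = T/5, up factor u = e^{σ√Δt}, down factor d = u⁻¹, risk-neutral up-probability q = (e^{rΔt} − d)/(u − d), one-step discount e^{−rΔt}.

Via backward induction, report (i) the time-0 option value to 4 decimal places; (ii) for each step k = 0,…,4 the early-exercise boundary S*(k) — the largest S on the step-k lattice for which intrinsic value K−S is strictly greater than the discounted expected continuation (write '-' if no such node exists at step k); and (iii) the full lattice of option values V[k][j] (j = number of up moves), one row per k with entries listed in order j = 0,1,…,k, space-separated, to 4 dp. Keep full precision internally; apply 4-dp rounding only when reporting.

price = 19.2901
boundary = - - 101.0747 85.9952 101.0747
tree:
19.2901
29.1868 9.7045
42.3753 16.4961 3.0419
57.4548 27.1156 6.1101 0.0000
70.2846 42.3753 12.2729 0.0000 0.0000
81.2003 57.4548 24.6516 0.0000 0.0000 0.0000

Δt=0.17340, u=1.17535, d=0.85081, q=0.49624, disc=e^(-rΔt)=0.98828
k=5 terminal: V=max(K-S,0) → 81.2003 57.4548 24.6516 0.0000 0.0000 0.0000
k=4: j=0 S=73.1654 intr=70.2846 cont=68.6031 V=70.2846[EX]; j=1 S=101.0747 intr=42.3753 cont=40.6938 V=42.3753[EX]; j=2 S=139.6300 intr=3.8200 cont=12.2729 V=12.2729[hold]; j=3 S=192.8924 intr=0.0000 cont=0.0000 V=0.0000[hold]; j=4 S=266.4721 intr=0.0000 cont=0.0000 V=0.0000[hold]  S*(4)=101.0747
k=3: j=0 S=85.9952 intr=57.4548 cont=55.7733 V=57.4548[EX]; j=1 S=118.7984 intr=24.6516 cont=27.1156 V=27.1156[hold]; j=2 S=164.1145 intr=0.0000 cont=6.1101 V=6.1101[hold]; j=3 S=226.7167 intr=0.0000 cont=0.0000 V=0.0000[hold]  S*(3)=85.9952
k=2: j=0 S=101.0747 intr=42.3753 cont=41.9022 V=42.3753[EX]; j=1 S=139.6300 intr=3.8200 cont=16.4961 V=16.4961[hold]; j=2 S=192.8924 intr=0.0000 cont=3.0419 V=3.0419[hold]  S*(2)=101.0747
k=1: j=0 S=118.7984 intr=24.6516 cont=29.1868 V=29.1868[hold]; j=1 S=164.1145 intr=0.0000 cont=9.7045 V=9.7045[hold]  S*(1)=-
k=0: j=0 S=139.6300 intr=3.8200 cont=19.2901 V=19.2901[hold]  S*(0)=-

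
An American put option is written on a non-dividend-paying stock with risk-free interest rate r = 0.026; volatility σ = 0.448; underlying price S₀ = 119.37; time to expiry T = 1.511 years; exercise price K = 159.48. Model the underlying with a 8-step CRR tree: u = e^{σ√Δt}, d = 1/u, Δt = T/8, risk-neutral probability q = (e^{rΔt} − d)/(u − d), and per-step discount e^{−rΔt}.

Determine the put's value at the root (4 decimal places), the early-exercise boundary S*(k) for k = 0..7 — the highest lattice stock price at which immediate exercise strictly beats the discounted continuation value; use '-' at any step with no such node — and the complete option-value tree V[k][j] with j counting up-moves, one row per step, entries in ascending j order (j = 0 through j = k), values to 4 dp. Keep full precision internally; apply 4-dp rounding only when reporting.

price = 51.1325
boundary = - - - 66.5617 80.8688 66.5617 80.8688 98.2513
tree:
51.1325
64.4315 36.3147
78.6703 48.6695 22.4305
92.9183 63.0487 32.5780 10.9482
104.6943 78.6112 45.7433 17.7180 3.2453
114.3869 92.9183 61.5666 27.9529 6.0848 0.0000
122.3647 104.6943 78.6112 42.5335 11.4091 0.0000 0.0000
128.9311 114.3869 92.9183 61.2287 21.3920 0.0000 0.0000 0.0000
134.3357 122.3647 104.6943 78.6112 40.1100 0.0000 0.0000 0.0000 0.0000

params: Δt=0.18887 u=1.21495 d=0.82308 q=0.46404 e^(-rΔt)=0.99510
t_8 payoffs: 134.3357 122.3647 104.6943 78.6112 40.1100 0.0000 0.0000 0.0000 0.0000
t_7: node(7,0) S=30.5489 payoff=128.9311 vs cont=128.1498 → 128.9311 [stop]  node(7,1) S=45.0931 payoff=114.3869 vs cont=113.6056 → 114.3869 [stop]  node(7,2) S=66.5617 payoff=92.9183 vs cont=92.1371 → 92.9183 [stop]  node(7,3) S=98.2513 payoff=61.2287 vs cont=60.4475 → 61.2287 [stop]  node(7,4) S=145.0281 payoff=14.4519 vs cont=21.3920 → 21.3920 [wait]  node(7,5) S=214.0751 payoff=0.0000 vs cont=0.0000 → 0.0000 [wait]  node(7,6) S=315.9950 payoff=0.0000 vs cont=0.0000 → 0.0000 [wait]  node(7,7) S=466.4383 payoff=0.0000 vs cont=0.0000 → 0.0000 [wait]  ⇒ S*(7)=98.2513
t_6: node(6,0) S=37.1153 payoff=122.3647 vs cont=121.5834 → 122.3647 [stop]  node(6,1) S=54.7857 payoff=104.6943 vs cont=103.9131 → 104.6943 [stop]  node(6,2) S=80.8688 payoff=78.6112 vs cont=77.8299 → 78.6112 [stop]  node(6,3) S=119.3700 payoff=40.1100 vs cont=42.5335 → 42.5335 [wait]  node(6,4) S=176.2013 payoff=0.0000 vs cont=11.4091 → 11.4091 [wait]  node(6,5) S=260.0897 payoff=0.0000 vs cont=0.0000 → 0.0000 [wait]  node(6,6) S=383.9169 payoff=0.0000 vs cont=0.0000 → 0.0000 [wait]  ⇒ S*(6)=80.8688
t_5: node(5,0) S=45.0931 payoff=114.3869 vs cont=113.6056 → 114.3869 [stop]  node(5,1) S=66.5617 payoff=92.9183 vs cont=92.1371 → 92.9183 [stop]  node(5,2) S=98.2513 payoff=61.2287 vs cont=61.5666 → 61.5666 [wait]  node(5,3) S=145.0281 payoff=14.4519 vs cont=27.9529 → 27.9529 [wait]  node(5,4) S=214.0751 payoff=0.0000 vs cont=6.0848 → 6.0848 [wait]  node(5,5) S=315.9950 payoff=0.0000 vs cont=0.0000 → 0.0000 [wait]  ⇒ S*(5)=66.5617
t_4: node(4,0) S=54.7857 payoff=104.6943 vs cont=103.9131 → 104.6943 [stop]  node(4,1) S=80.8688 payoff=78.6112 vs cont=77.9859 → 78.6112 [stop]  node(4,2) S=119.3700 payoff=40.1100 vs cont=45.7433 → 45.7433 [wait]  node(4,3) S=176.2013 payoff=0.0000 vs cont=17.7180 → 17.7180 [wait]  node(4,4) S=260.0897 payoff=0.0000 vs cont=3.2453 → 3.2453 [wait]  ⇒ S*(4)=80.8688
t_3: node(3,0) S=66.5617 payoff=92.9183 vs cont=92.1371 → 92.9183 [stop]  node(3,1) S=98.2513 payoff=61.2287 vs cont=63.0487 → 63.0487 [wait]  node(3,2) S=145.0281 payoff=14.4519 vs cont=32.5780 → 32.5780 [wait]  node(3,3) S=214.0751 payoff=0.0000 vs cont=10.9482 → 10.9482 [wait]  ⇒ S*(3)=66.5617
t_2: node(2,0) S=80.8688 payoff=78.6112 vs cont=78.6703 → 78.6703 [wait]  node(2,1) S=119.3700 payoff=40.1100 vs cont=48.6695 → 48.6695 [wait]  node(2,2) S=176.2013 payoff=0.0000 vs cont=22.4305 → 22.4305 [wait]  ⇒ S*(2)=-
t_1: node(1,0) S=98.2513 payoff=61.2287 vs cont=64.4315 → 64.4315 [wait]  node(1,1) S=145.0281 payoff=14.4519 vs cont=36.3147 → 36.3147 [wait]  ⇒ S*(1)=-
t_0: node(0,0) S=119.3700 payoff=40.1100 vs cont=51.1325 → 51.1325 [wait]  ⇒ S*(0)=-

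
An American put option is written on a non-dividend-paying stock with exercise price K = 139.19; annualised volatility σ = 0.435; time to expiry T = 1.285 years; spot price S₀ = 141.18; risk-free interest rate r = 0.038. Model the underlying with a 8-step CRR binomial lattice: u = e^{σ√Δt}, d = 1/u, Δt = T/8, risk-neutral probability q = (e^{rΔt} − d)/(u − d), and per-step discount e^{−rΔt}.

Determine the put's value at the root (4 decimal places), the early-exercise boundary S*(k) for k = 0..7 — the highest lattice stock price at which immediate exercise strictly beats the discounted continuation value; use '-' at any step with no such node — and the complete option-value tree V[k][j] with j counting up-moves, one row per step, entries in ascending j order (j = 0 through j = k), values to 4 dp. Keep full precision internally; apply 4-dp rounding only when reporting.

price = 22.7680
boundary = - - - 83.6814 70.2934 83.6814 99.6194 83.6814
tree:
22.7680
31.7022 13.1477
42.7423 19.8601 5.8685
55.5086 29.1274 9.8325 1.5455
68.8966 41.1668 16.1433 2.9562 0.0000
80.1427 55.5086 25.7830 5.6544 0.0000 0.0000
89.5896 68.8966 39.5706 10.8156 0.0000 0.0000 0.0000
97.5251 80.1427 55.5086 20.6877 0.0000 0.0000 0.0000 0.0000
104.1910 89.5896 68.8966 39.5706 0.0000 0.0000 0.0000 0.0000 0.0000

params: Δt=0.16062 u=1.19046 d=0.84001 q=0.47400 e^(-rΔt)=0.99391
t_8 payoffs: 104.1910 89.5896 68.8966 39.5706 0.0000 0.0000 0.0000 0.0000 0.0000
t_7: node(7,0) S=41.6649 payoff=97.5251 vs cont=96.6781 → 97.5251 [stop]  node(7,1) S=59.0473 payoff=80.1427 vs cont=79.2957 → 80.1427 [stop]  node(7,2) S=83.6814 payoff=55.5086 vs cont=54.6616 → 55.5086 [stop]  node(7,3) S=118.5928 payoff=20.5972 vs cont=20.6877 → 20.6877 [wait]  node(7,4) S=168.0691 payoff=0.0000 vs cont=0.0000 → 0.0000 [wait]  node(7,5) S=238.1866 payoff=0.0000 vs cont=0.0000 → 0.0000 [wait]  node(7,6) S=337.5566 payoff=0.0000 vs cont=0.0000 → 0.0000 [wait]  node(7,7) S=478.3833 payoff=0.0000 vs cont=0.0000 → 0.0000 [wait]  ⇒ S*(7)=83.6814
t_6: node(6,0) S=49.6004 payoff=89.5896 vs cont=88.7426 → 89.5896 [stop]  node(6,1) S=70.2934 payoff=68.8966 vs cont=68.0496 → 68.8966 [stop]  node(6,2) S=99.6194 payoff=39.5706 vs cont=38.7663 → 39.5706 [stop]  node(6,3) S=141.1800 payoff=0.0000 vs cont=10.8156 → 10.8156 [wait]  node(6,4) S=200.0795 payoff=0.0000 vs cont=0.0000 → 0.0000 [wait]  node(6,5) S=283.5515 payoff=0.0000 vs cont=0.0000 → 0.0000 [wait]  node(6,6) S=401.8475 payoff=0.0000 vs cont=0.0000 → 0.0000 [wait]  ⇒ S*(6)=99.6194
t_5: node(5,0) S=59.0473 payoff=80.1427 vs cont=79.2957 → 80.1427 [stop]  node(5,1) S=83.6814 payoff=55.5086 vs cont=54.6616 → 55.5086 [stop]  node(5,2) S=118.5928 payoff=20.5972 vs cont=25.7830 → 25.7830 [wait]  node(5,3) S=168.0691 payoff=0.0000 vs cont=5.6544 → 5.6544 [wait]  node(5,4) S=238.1866 payoff=0.0000 vs cont=0.0000 → 0.0000 [wait]  node(5,5) S=337.5566 payoff=0.0000 vs cont=0.0000 → 0.0000 [wait]  ⇒ S*(5)=83.6814
t_4: node(4,0) S=70.2934 payoff=68.8966 vs cont=68.0496 → 68.8966 [stop]  node(4,1) S=99.6194 payoff=39.5706 vs cont=41.1668 → 41.1668 [wait]  node(4,2) S=141.1800 payoff=0.0000 vs cont=16.1433 → 16.1433 [wait]  node(4,3) S=200.0795 payoff=0.0000 vs cont=2.9562 → 2.9562 [wait]  node(4,4) S=283.5515 payoff=0.0000 vs cont=0.0000 → 0.0000 [wait]  ⇒ S*(4)=70.2934
t_3: node(3,0) S=83.6814 payoff=55.5086 vs cont=55.4135 → 55.5086 [stop]  node(3,1) S=118.5928 payoff=20.5972 vs cont=29.1274 → 29.1274 [wait]  node(3,2) S=168.0691 payoff=0.0000 vs cont=9.8325 → 9.8325 [wait]  node(3,3) S=238.1866 payoff=0.0000 vs cont=1.5455 → 1.5455 [wait]  ⇒ S*(3)=83.6814
t_2: node(2,0) S=99.6194 payoff=39.5706 vs cont=42.7423 → 42.7423 [wait]  node(2,1) S=141.1800 payoff=0.0000 vs cont=19.8601 → 19.8601 [wait]  node(2,2) S=200.0795 payoff=0.0000 vs cont=5.8685 → 5.8685 [wait]  ⇒ S*(2)=-
t_1: node(1,0) S=118.5928 payoff=20.5972 vs cont=31.7022 → 31.7022 [wait]  node(1,1) S=168.0691 payoff=0.0000 vs cont=13.1477 → 13.1477 [wait]  ⇒ S*(1)=-
t_0: node(0,0) S=141.1800 payoff=0.0000 vs cont=22.7680 → 22.7680 [wait]  ⇒ S*(0)=-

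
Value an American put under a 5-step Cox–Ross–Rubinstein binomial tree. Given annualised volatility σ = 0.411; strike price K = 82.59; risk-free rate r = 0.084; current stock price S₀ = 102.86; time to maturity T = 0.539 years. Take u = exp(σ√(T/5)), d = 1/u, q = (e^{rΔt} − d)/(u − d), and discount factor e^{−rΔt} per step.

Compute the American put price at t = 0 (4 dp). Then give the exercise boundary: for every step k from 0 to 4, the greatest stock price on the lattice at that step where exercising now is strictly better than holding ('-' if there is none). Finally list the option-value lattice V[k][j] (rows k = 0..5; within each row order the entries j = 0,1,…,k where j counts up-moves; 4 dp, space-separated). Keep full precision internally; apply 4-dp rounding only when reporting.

price = 3.0354
boundary = - - - - 59.9551
tree:
3.0354
5.2825 0.8428
8.9592 1.7007 0.0000
14.6479 3.4317 0.0000 0.0000
22.6349 6.9247 0.0000 0.0000 0.0000
30.2033 13.9731 0.0000 0.0000 0.0000 0.0000

params: Δt=0.10780 u=1.14447 d=0.87377 q=0.49992 e^(-rΔt)=0.99099
t_5 payoffs: 30.2033 13.9731 0.0000 0.0000 0.0000 0.0000
t_4: node(4,0) S=59.9551 payoff=22.6349 vs cont=21.8904 → 22.6349 [stop]  node(4,1) S=78.5301 payoff=4.0599 vs cont=6.9247 → 6.9247 [wait]  node(4,2) S=102.8600 payoff=0.0000 vs cont=0.0000 → 0.0000 [wait]  node(4,3) S=134.7277 payoff=0.0000 vs cont=0.0000 → 0.0000 [wait]  node(4,4) S=176.4684 payoff=0.0000 vs cont=0.0000 → 0.0000 [wait]  ⇒ S*(4)=59.9551
t_3: node(3,0) S=68.6169 payoff=13.9731 vs cont=14.6479 → 14.6479 [wait]  node(3,1) S=89.8755 payoff=0.0000 vs cont=3.4317 → 3.4317 [wait]  node(3,2) S=117.7204 payoff=0.0000 vs cont=0.0000 → 0.0000 [wait]  node(3,3) S=154.1920 payoff=0.0000 vs cont=0.0000 → 0.0000 [wait]  ⇒ S*(3)=-
t_2: node(2,0) S=78.5301 payoff=4.0599 vs cont=8.9592 → 8.9592 [wait]  node(2,1) S=102.8600 payoff=0.0000 vs cont=1.7007 → 1.7007 [wait]  node(2,2) S=134.7277 payoff=0.0000 vs cont=0.0000 → 0.0000 [wait]  ⇒ S*(2)=-
t_1: node(1,0) S=89.8755 payoff=0.0000 vs cont=5.2825 → 5.2825 [wait]  node(1,1) S=117.7204 payoff=0.0000 vs cont=0.8428 → 0.8428 [wait]  ⇒ S*(1)=-
t_0: node(0,0) S=102.8600 payoff=0.0000 vs cont=3.0354 → 3.0354 [wait]  ⇒ S*(0)=-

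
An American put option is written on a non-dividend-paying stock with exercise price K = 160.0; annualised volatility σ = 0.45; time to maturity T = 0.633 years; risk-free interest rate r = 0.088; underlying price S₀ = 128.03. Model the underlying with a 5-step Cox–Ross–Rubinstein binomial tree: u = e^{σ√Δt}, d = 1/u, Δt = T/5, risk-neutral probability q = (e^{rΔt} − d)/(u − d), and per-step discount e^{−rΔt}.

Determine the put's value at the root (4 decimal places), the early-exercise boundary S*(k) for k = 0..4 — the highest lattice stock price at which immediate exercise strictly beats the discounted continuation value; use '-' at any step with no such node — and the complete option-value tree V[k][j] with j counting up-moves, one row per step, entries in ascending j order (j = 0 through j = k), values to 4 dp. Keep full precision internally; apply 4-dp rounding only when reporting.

price = 36.3242
boundary = - 109.0875 92.9477 109.0875 128.0300
tree:
36.3242
50.9125 22.2572
67.0523 34.4121 10.3552
80.8043 50.9125 18.3501 2.4298
92.5215 67.0523 31.9700 4.8644 0.0000
102.5052 80.8043 50.9125 9.7383 0.0000 0.0000

params: Δt=0.12660 u=1.17364 d=0.85205 q=0.49489 e^(-rΔt)=0.98892
t_5 payoffs: 102.5052 80.8043 50.9125 9.7383 0.0000 0.0000
t_4: node(4,0) S=67.4785 payoff=92.5215 vs cont=90.7489 → 92.5215 [stop]  node(4,1) S=92.9477 payoff=67.0523 vs cont=65.2797 → 67.0523 [stop]  node(4,2) S=128.0300 payoff=31.9700 vs cont=30.1974 → 31.9700 [stop]  node(4,3) S=176.3539 payoff=0.0000 vs cont=4.8644 → 4.8644 [wait]  node(4,4) S=242.9172 payoff=0.0000 vs cont=0.0000 → 0.0000 [wait]  ⇒ S*(4)=128.0300
t_3: node(3,0) S=79.1957 payoff=80.8043 vs cont=79.0316 → 80.8043 [stop]  node(3,1) S=109.0875 payoff=50.9125 vs cont=49.1398 → 50.9125 [stop]  node(3,2) S=150.2617 payoff=9.7383 vs cont=18.3501 → 18.3501 [wait]  node(3,3) S=206.9768 payoff=0.0000 vs cont=2.4298 → 2.4298 [wait]  ⇒ S*(3)=109.0875
t_2: node(2,0) S=92.9477 payoff=67.0523 vs cont=65.2797 → 67.0523 [stop]  node(2,1) S=128.0300 payoff=31.9700 vs cont=34.4121 → 34.4121 [wait]  node(2,2) S=176.3539 payoff=0.0000 vs cont=10.3552 → 10.3552 [wait]  ⇒ S*(2)=92.9477
t_1: node(1,0) S=109.0875 payoff=50.9125 vs cont=50.3350 → 50.9125 [stop]  node(1,1) S=150.2617 payoff=9.7383 vs cont=22.2572 → 22.2572 [wait]  ⇒ S*(1)=109.0875
t_0: node(0,0) S=128.0300 payoff=31.9700 vs cont=36.3242 → 36.3242 [wait]  ⇒ S*(0)=-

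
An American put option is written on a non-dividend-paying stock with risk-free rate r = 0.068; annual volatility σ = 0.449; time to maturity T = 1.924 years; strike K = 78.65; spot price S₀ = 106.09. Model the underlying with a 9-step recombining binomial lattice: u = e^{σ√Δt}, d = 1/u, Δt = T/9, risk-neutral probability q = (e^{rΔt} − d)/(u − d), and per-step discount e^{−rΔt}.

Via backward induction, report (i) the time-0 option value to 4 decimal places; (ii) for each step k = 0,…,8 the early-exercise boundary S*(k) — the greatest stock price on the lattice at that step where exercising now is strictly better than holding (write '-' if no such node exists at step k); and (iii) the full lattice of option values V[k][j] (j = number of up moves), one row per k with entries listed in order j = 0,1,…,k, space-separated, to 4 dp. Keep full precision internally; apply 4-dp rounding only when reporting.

Δt=0.21378  u=1.23072  d=0.81253  q=0.48330  discount=0.98557
step 9 (expiry): payoffs max(K−S,0) = 62.2729 53.8440 41.0769 21.7391 0.0000 0.0000 0.0000 0.0000 0.0000 0.0000
step 8: (k=8,j=0): S=20.1557, (K−S)⁺=58.4943, hold=57.3593 ⇒ V=58.4943 exercise | (k=8,j=1): S=30.5293, (K−S)⁺=48.1207, hold=46.9856 ⇒ V=48.1207 exercise | (k=8,j=2): S=46.2419, (K−S)⁺=32.4081, hold=31.2730 ⇒ V=32.4081 exercise | (k=8,j=3): S=70.0415, (K−S)⁺=8.6085, hold=11.0705 ⇒ V=11.0705 continue | (k=8,j=4): S=106.0900, (K−S)⁺=0.0000, hold=0.0000 ⇒ V=0.0000 continue | (k=8,j=5): S=160.6918, (K−S)⁺=0.0000, hold=0.0000 ⇒ V=0.0000 continue | (k=8,j=6): S=243.3956, (K−S)⁺=0.0000, hold=0.0000 ⇒ V=0.0000 continue | (k=8,j=7): S=368.6651, (K−S)⁺=0.0000, hold=0.0000 ⇒ V=0.0000 continue | (k=8,j=8): S=558.4074, (K−S)⁺=0.0000, hold=0.0000 ⇒ V=0.0000 continue  boundary S*=46.2419
step 7: (k=7,j=0): S=24.8060, (K−S)⁺=53.8440, hold=52.7089 ⇒ V=53.8440 exercise | (k=7,j=1): S=37.5731, (K−S)⁺=41.0769, hold=39.9419 ⇒ V=41.0769 exercise | (k=7,j=2): S=56.9109, (K−S)⁺=21.7391, hold=21.7767 ⇒ V=21.7767 continue | (k=7,j=3): S=86.2015, (K−S)⁺=0.0000, hold=5.6375 ⇒ V=5.6375 continue | (k=7,j=4): S=130.5672, (K−S)⁺=0.0000, hold=0.0000 ⇒ V=0.0000 continue | (k=7,j=5): S=197.7667, (K−S)⁺=0.0000, hold=0.0000 ⇒ V=0.0000 continue | (k=7,j=6): S=299.5521, (K−S)⁺=0.0000, hold=0.0000 ⇒ V=0.0000 continue | (k=7,j=7): S=453.7238, (K−S)⁺=0.0000, hold=0.0000 ⇒ V=0.0000 continue  boundary S*=37.5731
step 6: (k=6,j=0): S=30.5293, (K−S)⁺=48.1207, hold=46.9856 ⇒ V=48.1207 exercise | (k=6,j=1): S=46.2419, (K−S)⁺=32.4081, hold=31.2909 ⇒ V=32.4081 exercise | (k=6,j=2): S=70.0415, (K−S)⁺=8.6085, hold=13.7749 ⇒ V=13.7749 continue | (k=6,j=3): S=106.0900, (K−S)⁺=0.0000, hold=2.8709 ⇒ V=2.8709 continue | (k=6,j=4): S=160.6918, (K−S)⁺=0.0000, hold=0.0000 ⇒ V=0.0000 continue | (k=6,j=5): S=243.3956, (K−S)⁺=0.0000, hold=0.0000 ⇒ V=0.0000 continue | (k=6,j=6): S=368.6651, (K−S)⁺=0.0000, hold=0.0000 ⇒ V=0.0000 continue  boundary S*=46.2419
step 5: (k=5,j=0): S=37.5731, (K−S)⁺=41.0769, hold=39.9419 ⇒ V=41.0769 exercise | (k=5,j=1): S=56.9109, (K−S)⁺=21.7391, hold=23.0649 ⇒ V=23.0649 continue | (k=5,j=2): S=86.2015, (K−S)⁺=0.0000, hold=8.3822 ⇒ V=8.3822 continue | (k=5,j=3): S=130.5672, (K−S)⁺=0.0000, hold=1.4620 ⇒ V=1.4620 continue | (k=5,j=4): S=197.7667, (K−S)⁺=0.0000, hold=0.0000 ⇒ V=0.0000 continue | (k=5,j=5): S=299.5521, (K−S)⁺=0.0000, hold=0.0000 ⇒ V=0.0000 continue  boundary S*=37.5731
step 4: (k=4,j=0): S=46.2419, (K−S)⁺=32.4081, hold=31.9045 ⇒ V=32.4081 exercise | (k=4,j=1): S=70.0415, (K−S)⁺=8.6085, hold=15.7383 ⇒ V=15.7383 continue | (k=4,j=2): S=106.0900, (K−S)⁺=0.0000, hold=4.9650 ⇒ V=4.9650 continue | (k=4,j=3): S=160.6918, (K−S)⁺=0.0000, hold=0.7445 ⇒ V=0.7445 continue | (k=4,j=4): S=243.3956, (K−S)⁺=0.0000, hold=0.0000 ⇒ V=0.0000 continue  boundary S*=46.2419
step 3: (k=3,j=0): S=56.9109, (K−S)⁺=21.7391, hold=24.0001 ⇒ V=24.0001 continue | (k=3,j=1): S=86.2015, (K−S)⁺=0.0000, hold=10.3795 ⇒ V=10.3795 continue | (k=3,j=2): S=130.5672, (K−S)⁺=0.0000, hold=2.8830 ⇒ V=2.8830 continue | (k=3,j=3): S=197.7667, (K−S)⁺=0.0000, hold=0.3791 ⇒ V=0.3791 continue  boundary S*=-
step 2: (k=2,j=0): S=70.0415, (K−S)⁺=8.6085, hold=17.1659 ⇒ V=17.1659 continue | (k=2,j=1): S=106.0900, (K−S)⁺=0.0000, hold=6.6589 ⇒ V=6.6589 continue | (k=2,j=2): S=160.6918, (K−S)⁺=0.0000, hold=1.6487 ⇒ V=1.6487 continue  boundary S*=-
step 1: (k=1,j=0): S=86.2015, (K−S)⁺=0.0000, hold=11.9134 ⇒ V=11.9134 continue | (k=1,j=1): S=130.5672, (K−S)⁺=0.0000, hold=4.1764 ⇒ V=4.1764 continue  boundary S*=-
step 0: (k=0,j=0): S=106.0900, (K−S)⁺=0.0000, hold=8.0561 ⇒ V=8.0561 continue  boundary S*=-

price = 8.0561
boundary = - - - - 46.2419 37.5731 46.2419 37.5731 46.2419
tree:
8.0561
11.9134 4.1764
17.1659 6.6589 1.6487
24.0001 10.3795 2.8830 0.3791
32.4081 15.7383 4.9650 0.7445 0.0000
41.0769 23.0649 8.3822 1.4620 0.0000 0.0000
48.1207 32.4081 13.7749 2.8709 0.0000 0.0000 0.0000
53.8440 41.0769 21.7767 5.6375 0.0000 0.0000 0.0000 0.0000
58.4943 48.1207 32.4081 11.0705 0.0000 0.0000 0.0000 0.0000 0.0000
62.2729 53.8440 41.0769 21.7391 0.0000 0.0000 0.0000 0.0000 0.0000 0.0000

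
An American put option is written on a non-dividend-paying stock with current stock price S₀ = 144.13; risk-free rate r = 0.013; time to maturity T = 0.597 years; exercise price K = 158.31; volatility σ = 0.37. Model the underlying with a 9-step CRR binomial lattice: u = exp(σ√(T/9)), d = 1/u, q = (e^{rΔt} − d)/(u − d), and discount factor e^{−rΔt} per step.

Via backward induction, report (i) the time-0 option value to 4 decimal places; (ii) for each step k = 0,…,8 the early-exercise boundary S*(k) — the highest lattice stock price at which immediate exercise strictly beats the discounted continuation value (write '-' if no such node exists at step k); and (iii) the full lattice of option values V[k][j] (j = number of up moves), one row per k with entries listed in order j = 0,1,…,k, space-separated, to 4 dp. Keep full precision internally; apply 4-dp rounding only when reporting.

params: Δt=0.06633 u=1.09998 d=0.90911 q=0.48071 e^(-rΔt)=0.99914
t_9 payoffs: 97.1762 84.3404 68.8096 50.0179 27.2807 0.0000 0.0000 0.0000 0.0000 0.0000
t_8: node(8,0) S=67.2462 payoff=91.0638 vs cont=90.9274 → 91.0638 [stop]  node(8,1) S=81.3653 payoff=76.9447 vs cont=76.8082 → 76.9447 [stop]  node(8,2) S=98.4489 payoff=59.8611 vs cont=59.7246 → 59.8611 [stop]  node(8,3) S=119.1194 payoff=39.1906 vs cont=39.0541 → 39.1906 [stop]  node(8,4) S=144.1300 payoff=14.1800 vs cont=14.1543 → 14.1800 [stop]  node(8,5) S=174.3918 payoff=0.0000 vs cont=0.0000 → 0.0000 [wait]  node(8,6) S=211.0075 payoff=0.0000 vs cont=0.0000 → 0.0000 [wait]  node(8,7) S=255.3110 payoff=0.0000 vs cont=0.0000 → 0.0000 [wait]  node(8,8) S=308.9166 payoff=0.0000 vs cont=0.0000 → 0.0000 [wait]  ⇒ S*(8)=144.1300
t_7: node(7,0) S=73.9696 payoff=84.3404 vs cont=84.2039 → 84.3404 [stop]  node(7,1) S=89.5004 payoff=68.8096 vs cont=68.6731 → 68.8096 [stop]  node(7,2) S=108.2921 payoff=50.0179 vs cont=49.8814 → 50.0179 [stop]  node(7,3) S=131.0293 payoff=27.2807 vs cont=27.1442 → 27.2807 [stop]  node(7,4) S=158.5405 payoff=0.0000 vs cont=7.3571 → 7.3571 [wait]  node(7,5) S=191.8280 payoff=0.0000 vs cont=0.0000 → 0.0000 [wait]  node(7,6) S=232.1046 payoff=0.0000 vs cont=0.0000 → 0.0000 [wait]  node(7,7) S=280.8377 payoff=0.0000 vs cont=0.0000 → 0.0000 [wait]  ⇒ S*(7)=131.0293
t_6: node(6,0) S=81.3653 payoff=76.9447 vs cont=76.8082 → 76.9447 [stop]  node(6,1) S=98.4489 payoff=59.8611 vs cont=59.7246 → 59.8611 [stop]  node(6,2) S=119.1194 payoff=39.1906 vs cont=39.0541 → 39.1906 [stop]  node(6,3) S=144.1300 payoff=14.1800 vs cont=17.6879 → 17.6879 [wait]  node(6,4) S=174.3918 payoff=0.0000 vs cont=3.8172 → 3.8172 [wait]  node(6,5) S=211.0075 payoff=0.0000 vs cont=0.0000 → 0.0000 [wait]  node(6,6) S=255.3110 payoff=0.0000 vs cont=0.0000 → 0.0000 [wait]  ⇒ S*(6)=119.1194
t_5: node(5,0) S=89.5004 payoff=68.8096 vs cont=68.6731 → 68.8096 [stop]  node(5,1) S=108.2921 payoff=50.0179 vs cont=49.8814 → 50.0179 [stop]  node(5,2) S=131.0293 payoff=27.2807 vs cont=28.8290 → 28.8290 [wait]  node(5,3) S=158.5405 payoff=0.0000 vs cont=11.0105 → 11.0105 [wait]  node(5,4) S=191.8280 payoff=0.0000 vs cont=1.9805 → 1.9805 [wait]  node(5,5) S=232.1046 payoff=0.0000 vs cont=0.0000 → 0.0000 [wait]  ⇒ S*(5)=108.2921
t_4: node(4,0) S=98.4489 payoff=59.8611 vs cont=59.7246 → 59.8611 [stop]  node(4,1) S=119.1194 payoff=39.1906 vs cont=39.7978 → 39.7978 [wait]  node(4,2) S=144.1300 payoff=14.1800 vs cont=20.2460 → 20.2460 [wait]  node(4,3) S=174.3918 payoff=0.0000 vs cont=6.6639 → 6.6639 [wait]  node(4,4) S=211.0075 payoff=0.0000 vs cont=1.0276 → 1.0276 [wait]  ⇒ S*(4)=98.4489
t_3: node(3,0) S=108.2921 payoff=50.0179 vs cont=50.1731 → 50.1731 [wait]  node(3,1) S=131.0293 payoff=27.2807 vs cont=30.3727 → 30.3727 [wait]  node(3,2) S=158.5405 payoff=0.0000 vs cont=13.7051 → 13.7051 [wait]  node(3,3) S=191.8280 payoff=0.0000 vs cont=3.9510 → 3.9510 [wait]  ⇒ S*(3)=-
t_2: node(2,0) S=119.1194 payoff=39.1906 vs cont=40.6197 → 40.6197 [wait]  node(2,1) S=144.1300 payoff=14.1800 vs cont=22.3411 → 22.3411 [wait]  node(2,2) S=174.3918 payoff=0.0000 vs cont=9.0084 → 9.0084 [wait]  ⇒ S*(2)=-
t_1: node(1,0) S=131.0293 payoff=27.2807 vs cont=31.8055 → 31.8055 [wait]  node(1,1) S=158.5405 payoff=0.0000 vs cont=15.9181 → 15.9181 [wait]  ⇒ S*(1)=-
t_0: node(0,0) S=144.1300 payoff=14.1800 vs cont=24.1474 → 24.1474 [wait]  ⇒ S*(0)=-

price = 24.1474
boundary = - - - - 98.4489 108.2921 119.1194 131.0293 144.1300
tree:
24.1474
31.8055 15.9181
40.6197 22.3411 9.0084
50.1731 30.3727 13.7051 3.9510
59.8611 39.7978 20.2460 6.6639 1.0276
68.8096 50.0179 28.8290 11.0105 1.9805 0.0000
76.9447 59.8611 39.1906 17.6879 3.8172 0.0000 0.0000
84.3404 68.8096 50.0179 27.2807 7.3571 0.0000 0.0000 0.0000
91.0638 76.9447 59.8611 39.1906 14.1800 0.0000 0.0000 0.0000 0.0000
97.1762 84.3404 68.8096 50.0179 27.2807 0.0000 0.0000 0.0000 0.0000 0.0000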